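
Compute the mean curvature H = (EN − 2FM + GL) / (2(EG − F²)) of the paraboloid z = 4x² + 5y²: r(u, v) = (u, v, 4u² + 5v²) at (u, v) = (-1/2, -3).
H = 527*sqrt(917)/120127

With E = 64*u^2 + 1, F = 80*u*v, G = 100*v^2 + 1, L = 8/sqrt(64*u^2 + 100*v^2 + 1), M = 0, N = 10/sqrt(64*u^2 + 100*v^2 + 1), assemble
  H = (EN − 2FM + GL) / (2(EG − F²)) = (320*u^2 + 400*v^2 + 9)/(64*u^2 + 100*v^2 + 1)^(3/2).
At (u, v) = (-1/2, -3): H = 527*sqrt(917)/120127.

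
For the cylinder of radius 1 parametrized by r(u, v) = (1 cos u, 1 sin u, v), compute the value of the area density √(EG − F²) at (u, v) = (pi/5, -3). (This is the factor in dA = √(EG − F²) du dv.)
√(EG − F²)|_{(pi/5, -3)} = 1

E = 1, F = 0, G = 1, so EG − F² = 1. Taking the positive square root: √(EG − F²) = 1. At (u, v) = (pi/5, -3): 1.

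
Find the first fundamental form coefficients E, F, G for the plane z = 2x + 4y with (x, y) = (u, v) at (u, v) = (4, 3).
E = 5;  F = 8;  G = 17

Partials: r_u = (1, 0, 2), r_v = (0, 1, 4). As functions of (u, v):
  E = r_u · r_u = 5,
  F = r_u · r_v = 8,
  G = r_v · r_v = 17.
Evaluating at (u, v) = (4, 3): E = 5, F = 8, G = 17.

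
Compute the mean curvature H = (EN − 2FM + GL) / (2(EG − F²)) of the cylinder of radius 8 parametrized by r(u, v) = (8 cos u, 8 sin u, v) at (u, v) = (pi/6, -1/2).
H = -1/16

With E = 64, F = 0, G = 1, L = -8, M = 0, N = 0, assemble
  H = (EN − 2FM + GL) / (2(EG − F²)) = -1/16.
At (u, v) = (pi/6, -1/2): H = -1/16.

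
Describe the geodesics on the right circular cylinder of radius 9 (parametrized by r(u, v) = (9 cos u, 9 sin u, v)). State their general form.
The cylinder is flat (K = 0) and locally isometric to the plane via the development (u, v) ↦ (9 u, v). Geodesics are the pre-images of straight lines: circles (v constant), vertical lines (u constant), and helices (v = c · u + d) for constants c, d.

A right cylinder has E = 9², F = 0, G = 1, so EG − F² = 9², and L = −9, M = N = 0, giving K = (LN − M²)/(EG − F²) = 0 everywhere. A flat surface is locally isometric to the Euclidean plane via the map (u, v) ↦ (9 u, v). Straight lines in the (x̃, ỹ) plane pull back to: (a) horizontal circles (v = const), (b) vertical generators (u = const), and (c) helices (9 u tan θ = v, i.e. v = c · u + d).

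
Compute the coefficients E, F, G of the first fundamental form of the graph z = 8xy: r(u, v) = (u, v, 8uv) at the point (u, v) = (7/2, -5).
E = 1601;  F = -1120;  G = 785

Partials: r_u = (1, 0, 8*v), r_v = (0, 1, 8*u). As functions of (u, v):
  E = r_u · r_u = 64*v^2 + 1,
  F = r_u · r_v = 64*u*v,
  G = r_v · r_v = 64*u^2 + 1.
Evaluating at (u, v) = (7/2, -5): E = 1601, F = -1120, G = 785.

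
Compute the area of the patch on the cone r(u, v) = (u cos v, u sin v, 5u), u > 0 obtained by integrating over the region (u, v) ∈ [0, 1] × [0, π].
Area = sqrt(26)*pi/2

Area = ∫∫ √(EG − F²) du dv with √(EG − F²) = sqrt(26)*Abs(u). Integrating over [0, 1] × [0, π] gives sqrt(26)*pi/2.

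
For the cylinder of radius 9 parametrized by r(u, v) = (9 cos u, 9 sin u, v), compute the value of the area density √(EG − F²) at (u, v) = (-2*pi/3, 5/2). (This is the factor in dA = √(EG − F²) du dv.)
√(EG − F²)|_{(-2*pi/3, 5/2)} = 9

E = 81, F = 0, G = 1, so EG − F² = 81. Taking the positive square root: √(EG − F²) = 9. At (u, v) = (-2*pi/3, 5/2): 9.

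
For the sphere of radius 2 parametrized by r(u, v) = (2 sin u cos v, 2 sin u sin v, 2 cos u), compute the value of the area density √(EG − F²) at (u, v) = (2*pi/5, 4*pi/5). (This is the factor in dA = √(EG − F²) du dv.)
√(EG − F²)|_{(2*pi/5, 4*pi/5)} = sqrt(2*sqrt(5) + 10)

E = 4, F = 0, G = 4*sin(u)^2, so EG − F² = 16*sin(u)^2. Taking the positive square root: √(EG − F²) = 4*Abs(sin(u)). At (u, v) = (2*pi/5, 4*pi/5): sqrt(2*sqrt(5) + 10).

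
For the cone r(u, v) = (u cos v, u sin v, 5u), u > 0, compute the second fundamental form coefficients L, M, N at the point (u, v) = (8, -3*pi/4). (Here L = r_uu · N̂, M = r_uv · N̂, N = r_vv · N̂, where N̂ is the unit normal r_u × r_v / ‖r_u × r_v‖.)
L = 0;  M = 0;  N = 20*sqrt(26)/13

Compute the unit normal N̂(u, v) = (-5*sqrt(26)*u*cos(v)/(26*Abs(u)), -5*sqrt(26)*u*sin(v)/(26*Abs(u)), sqrt(26)*u/(26*Abs(u))), and the second partials r_uu, r_uv, r_vv. Take dot products:
  L(u, v) = r_uu · N̂ = 0,
  M(u, v) = r_uv · N̂ = 0,
  N(u, v) = r_vv · N̂ = 5*sqrt(26)*u^2/(26*Abs(u)).
Evaluating at (u, v) = (8, -3*pi/4):
  L = 0, M = 0, N = 20*sqrt(26)/13.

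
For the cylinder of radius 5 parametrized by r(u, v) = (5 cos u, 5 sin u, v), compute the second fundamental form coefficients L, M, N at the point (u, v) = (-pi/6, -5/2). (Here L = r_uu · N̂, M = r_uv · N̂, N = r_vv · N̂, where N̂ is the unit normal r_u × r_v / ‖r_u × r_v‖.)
L = -5;  M = 0;  N = 0

Compute the unit normal N̂(u, v) = (cos(u), sin(u), 0), and the second partials r_uu, r_uv, r_vv. Take dot products:
  L(u, v) = r_uu · N̂ = -5,
  M(u, v) = r_uv · N̂ = 0,
  N(u, v) = r_vv · N̂ = 0.
Evaluating at (u, v) = (-pi/6, -5/2):
  L = -5, M = 0, N = 0.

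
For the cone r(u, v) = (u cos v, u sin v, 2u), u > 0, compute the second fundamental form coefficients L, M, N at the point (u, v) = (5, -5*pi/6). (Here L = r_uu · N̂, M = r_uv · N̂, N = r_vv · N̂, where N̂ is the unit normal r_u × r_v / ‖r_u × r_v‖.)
L = 0;  M = 0;  N = 2*sqrt(5)

Compute the unit normal N̂(u, v) = (-2*sqrt(5)*u*cos(v)/(5*Abs(u)), -2*sqrt(5)*u*sin(v)/(5*Abs(u)), sqrt(5)*u/(5*Abs(u))), and the second partials r_uu, r_uv, r_vv. Take dot products:
  L(u, v) = r_uu · N̂ = 0,
  M(u, v) = r_uv · N̂ = 0,
  N(u, v) = r_vv · N̂ = 2*sqrt(5)*u^2/(5*Abs(u)).
Evaluating at (u, v) = (5, -5*pi/6):
  L = 0, M = 0, N = 2*sqrt(5).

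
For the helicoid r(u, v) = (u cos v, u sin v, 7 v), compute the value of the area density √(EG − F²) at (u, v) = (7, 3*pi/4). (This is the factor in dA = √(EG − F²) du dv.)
√(EG − F²)|_{(7, 3*pi/4)} = 7*sqrt(2)

E = 1, F = 0, G = u^2 + 49, so EG − F² = u^2 + 49. Taking the positive square root: √(EG − F²) = sqrt(u^2 + 49). At (u, v) = (7, 3*pi/4): 7*sqrt(2).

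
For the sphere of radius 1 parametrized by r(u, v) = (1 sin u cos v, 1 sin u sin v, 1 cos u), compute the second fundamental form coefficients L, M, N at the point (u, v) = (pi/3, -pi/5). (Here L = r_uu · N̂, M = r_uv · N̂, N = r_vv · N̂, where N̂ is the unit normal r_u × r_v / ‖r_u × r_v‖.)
L = -1;  M = 0;  N = -3/4

Compute the unit normal N̂(u, v) = (sin(u)^2*cos(v)/Abs(sin(u)), sin(u)^2*sin(v)/Abs(sin(u)), sin(2*u)/(2*Abs(sin(u)))), and the second partials r_uu, r_uv, r_vv. Take dot products:
  L(u, v) = r_uu · N̂ = -sin(u)/Abs(sin(u)),
  M(u, v) = r_uv · N̂ = 0,
  N(u, v) = r_vv · N̂ = -sin(u)^3/Abs(sin(u)).
Evaluating at (u, v) = (pi/3, -pi/5):
  L = -1, M = 0, N = -3/4.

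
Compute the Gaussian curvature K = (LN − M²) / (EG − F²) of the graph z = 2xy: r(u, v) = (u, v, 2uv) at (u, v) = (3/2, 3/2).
K = -4/361

Coefficients of the first fundamental form: E = 4*v^2 + 1, F = 4*u*v, G = 4*u^2 + 1.
Coefficients of the second fundamental form: L = 0, M = 2/sqrt(4*u^2 + 4*v^2 + 1), N = 0.
Assemble K = (LN − M²)/(EG − F²) = -4/(16*u^4 + 32*u^2*v^2 + 8*u^2 + 16*v^4 + 8*v^2 + 1). At (u, v) = (3/2, 3/2): K = -4/361.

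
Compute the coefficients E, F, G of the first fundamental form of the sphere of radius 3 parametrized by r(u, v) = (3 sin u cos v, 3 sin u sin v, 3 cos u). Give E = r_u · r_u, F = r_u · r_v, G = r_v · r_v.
E = 9;  F = 0;  G = 9*sin(u)^2

Compute partials: r_u = (3*cos(u)*cos(v), 3*sin(v)*cos(u), -3*sin(u)), r_v = (-3*sin(u)*sin(v), 3*sin(u)*cos(v), 0). Then
  E = r_u · r_u = 9,
  F = r_u · r_v = 0,
  G = r_v · r_v = 9*sin(u)^2.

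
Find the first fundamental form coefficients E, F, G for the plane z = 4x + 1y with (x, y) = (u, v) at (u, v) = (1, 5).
E = 17;  F = 4;  G = 2

Partials: r_u = (1, 0, 4), r_v = (0, 1, 1). As functions of (u, v):
  E = r_u · r_u = 17,
  F = r_u · r_v = 4,
  G = r_v · r_v = 2.
Evaluating at (u, v) = (1, 5): E = 17, F = 4, G = 2.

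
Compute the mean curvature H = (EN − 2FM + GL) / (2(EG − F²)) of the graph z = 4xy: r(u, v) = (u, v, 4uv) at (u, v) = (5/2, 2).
H = -64*sqrt(165)/5445

With E = 16*v^2 + 1, F = 16*u*v, G = 16*u^2 + 1, L = 0, M = 4/sqrt(16*u^2 + 16*v^2 + 1), N = 0, assemble
  H = (EN − 2FM + GL) / (2(EG − F²)) = -64*u*v/(16*u^2 + 16*v^2 + 1)^(3/2).
At (u, v) = (5/2, 2): H = -64*sqrt(165)/5445.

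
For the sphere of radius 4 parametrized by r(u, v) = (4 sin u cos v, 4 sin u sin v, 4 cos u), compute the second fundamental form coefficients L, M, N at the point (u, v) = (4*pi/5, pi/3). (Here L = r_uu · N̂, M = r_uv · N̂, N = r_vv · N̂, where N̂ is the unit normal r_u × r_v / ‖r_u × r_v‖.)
L = -4;  M = 0;  N = -5/2 + sqrt(5)/2

Compute the unit normal N̂(u, v) = (sin(u)^2*cos(v)/Abs(sin(u)), sin(u)^2*sin(v)/Abs(sin(u)), sin(2*u)/(2*Abs(sin(u)))), and the second partials r_uu, r_uv, r_vv. Take dot products:
  L(u, v) = r_uu · N̂ = -4*sin(u)/Abs(sin(u)),
  M(u, v) = r_uv · N̂ = 0,
  N(u, v) = r_vv · N̂ = -4*sin(u)^3/Abs(sin(u)).
Evaluating at (u, v) = (4*pi/5, pi/3):
  L = -4, M = 0, N = -5/2 + sqrt(5)/2.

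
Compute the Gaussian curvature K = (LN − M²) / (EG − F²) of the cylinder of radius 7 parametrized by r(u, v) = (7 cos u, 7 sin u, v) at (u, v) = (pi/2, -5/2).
K = 0

Coefficients of the first fundamental form: E = 49, F = 0, G = 1.
Coefficients of the second fundamental form: L = -7, M = 0, N = 0.
Assemble K = (LN − M²)/(EG − F²) = 0. At (u, v) = (pi/2, -5/2): K = 0.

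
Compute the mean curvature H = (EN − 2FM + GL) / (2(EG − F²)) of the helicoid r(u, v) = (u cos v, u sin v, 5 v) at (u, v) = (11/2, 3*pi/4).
H = 0

With E = 1, F = 0, G = u^2 + 25, L = 0, M = -5/sqrt(u^2 + 25), N = 0, assemble
  H = (EN − 2FM + GL) / (2(EG − F²)) = 0.
At (u, v) = (11/2, 3*pi/4): H = 0.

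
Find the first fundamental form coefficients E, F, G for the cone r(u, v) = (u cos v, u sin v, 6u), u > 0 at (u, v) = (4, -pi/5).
E = 37;  F = 0;  G = 16

Partials: r_u = (cos(v), sin(v), 6), r_v = (-u*sin(v), u*cos(v), 0). As functions of (u, v):
  E = r_u · r_u = 37,
  F = r_u · r_v = 0,
  G = r_v · r_v = u^2.
Evaluating at (u, v) = (4, -pi/5): E = 37, F = 0, G = 16.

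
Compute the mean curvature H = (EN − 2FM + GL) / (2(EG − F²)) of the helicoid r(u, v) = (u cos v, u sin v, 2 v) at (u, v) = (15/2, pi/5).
H = 0

With E = 1, F = 0, G = u^2 + 4, L = 0, M = -2/sqrt(u^2 + 4), N = 0, assemble
  H = (EN − 2FM + GL) / (2(EG − F²)) = 0.
At (u, v) = (15/2, pi/5): H = 0.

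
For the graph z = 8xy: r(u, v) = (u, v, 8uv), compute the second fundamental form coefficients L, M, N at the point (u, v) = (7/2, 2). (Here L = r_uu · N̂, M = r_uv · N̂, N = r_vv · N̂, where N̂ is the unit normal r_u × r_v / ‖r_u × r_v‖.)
L = 0;  M = 8*sqrt(1041)/1041;  N = 0

Compute the unit normal N̂(u, v) = (-8*v/sqrt(64*u^2 + 64*v^2 + 1), -8*u/sqrt(64*u^2 + 64*v^2 + 1), 1/sqrt(64*u^2 + 64*v^2 + 1)), and the second partials r_uu, r_uv, r_vv. Take dot products:
  L(u, v) = r_uu · N̂ = 0,
  M(u, v) = r_uv · N̂ = 8/sqrt(64*u^2 + 64*v^2 + 1),
  N(u, v) = r_vv · N̂ = 0.
Evaluating at (u, v) = (7/2, 2):
  L = 0, M = 8*sqrt(1041)/1041, N = 0.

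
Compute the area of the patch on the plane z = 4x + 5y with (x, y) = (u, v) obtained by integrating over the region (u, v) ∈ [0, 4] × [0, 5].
Area = 20*sqrt(42)

Area = ∫∫ √(EG − F²) du dv with √(EG − F²) = sqrt(42). Integrating over [0, 4] × [0, 5] gives 20*sqrt(42).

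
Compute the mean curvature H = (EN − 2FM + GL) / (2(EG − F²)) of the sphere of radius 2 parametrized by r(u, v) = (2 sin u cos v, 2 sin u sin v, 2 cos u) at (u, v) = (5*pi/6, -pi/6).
H = -1/2

With E = 4, F = 0, G = 4*sin(u)^2, L = -2*sin(u)/Abs(sin(u)), M = 0, N = -2*sin(u)^3/Abs(sin(u)), assemble
  H = (EN − 2FM + GL) / (2(EG − F²)) = -sin(u)/(2*Abs(sin(u))).
At (u, v) = (5*pi/6, -pi/6): H = -1/2.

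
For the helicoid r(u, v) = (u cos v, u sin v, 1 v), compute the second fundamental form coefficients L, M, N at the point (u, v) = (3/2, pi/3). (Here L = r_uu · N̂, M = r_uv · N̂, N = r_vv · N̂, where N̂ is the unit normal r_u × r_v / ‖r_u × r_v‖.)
L = 0;  M = -2*sqrt(13)/13;  N = 0

Compute the unit normal N̂(u, v) = (sin(v)/sqrt(u^2 + 1), -cos(v)/sqrt(u^2 + 1), u/sqrt(u^2 + 1)), and the second partials r_uu, r_uv, r_vv. Take dot products:
  L(u, v) = r_uu · N̂ = 0,
  M(u, v) = r_uv · N̂ = -1/sqrt(u^2 + 1),
  N(u, v) = r_vv · N̂ = 0.
Evaluating at (u, v) = (3/2, pi/3):
  L = 0, M = -2*sqrt(13)/13, N = 0.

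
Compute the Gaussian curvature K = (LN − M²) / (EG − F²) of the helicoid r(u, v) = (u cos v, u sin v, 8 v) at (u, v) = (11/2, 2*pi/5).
K = -1024/142129

Coefficients of the first fundamental form: E = 1, F = 0, G = u^2 + 64.
Coefficients of the second fundamental form: L = 0, M = -8/sqrt(u^2 + 64), N = 0.
Assemble K = (LN − M²)/(EG − F²) = -64/(u^2 + 64)^2. At (u, v) = (11/2, 2*pi/5): K = -1024/142129.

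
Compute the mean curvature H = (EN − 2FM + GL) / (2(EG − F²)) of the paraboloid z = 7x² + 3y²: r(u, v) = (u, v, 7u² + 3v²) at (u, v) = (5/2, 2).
H = 4693*sqrt(1370)/1876900

With E = 196*u^2 + 1, F = 84*u*v, G = 36*v^2 + 1, L = 14/sqrt(196*u^2 + 36*v^2 + 1), M = 0, N = 6/sqrt(196*u^2 + 36*v^2 + 1), assemble
  H = (EN − 2FM + GL) / (2(EG − F²)) = 2*(294*u^2 + 126*v^2 + 5)/(196*u^2 + 36*v^2 + 1)^(3/2).
At (u, v) = (5/2, 2): H = 4693*sqrt(1370)/1876900.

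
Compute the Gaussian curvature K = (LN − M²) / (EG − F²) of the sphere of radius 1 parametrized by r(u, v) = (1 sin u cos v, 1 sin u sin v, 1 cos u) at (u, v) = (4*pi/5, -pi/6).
K = 1

Coefficients of the first fundamental form: E = 1, F = 0, G = sin(u)^2.
Coefficients of the second fundamental form: L = -sin(u)/Abs(sin(u)), M = 0, N = -sin(u)^3/Abs(sin(u)).
Assemble K = (LN − M²)/(EG − F²) = 1. At (u, v) = (4*pi/5, -pi/6): K = 1.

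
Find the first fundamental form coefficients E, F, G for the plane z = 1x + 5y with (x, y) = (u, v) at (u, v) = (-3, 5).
E = 2;  F = 5;  G = 26

Partials: r_u = (1, 0, 1), r_v = (0, 1, 5). As functions of (u, v):
  E = r_u · r_u = 2,
  F = r_u · r_v = 5,
  G = r_v · r_v = 26.
Evaluating at (u, v) = (-3, 5): E = 2, F = 5, G = 26.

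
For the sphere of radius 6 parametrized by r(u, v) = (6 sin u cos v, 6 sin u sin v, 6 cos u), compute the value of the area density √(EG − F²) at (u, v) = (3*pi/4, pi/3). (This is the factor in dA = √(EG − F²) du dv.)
√(EG − F²)|_{(3*pi/4, pi/3)} = 18*sqrt(2)

E = 36, F = 0, G = 36*sin(u)^2, so EG − F² = 1296*sin(u)^2. Taking the positive square root: √(EG − F²) = 36*Abs(sin(u)). At (u, v) = (3*pi/4, pi/3): 18*sqrt(2).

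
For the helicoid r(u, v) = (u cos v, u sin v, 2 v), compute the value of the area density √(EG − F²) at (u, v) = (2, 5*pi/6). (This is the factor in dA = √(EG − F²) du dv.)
√(EG − F²)|_{(2, 5*pi/6)} = 2*sqrt(2)

E = 1, F = 0, G = u^2 + 4, so EG − F² = u^2 + 4. Taking the positive square root: √(EG − F²) = sqrt(u^2 + 4). At (u, v) = (2, 5*pi/6): 2*sqrt(2).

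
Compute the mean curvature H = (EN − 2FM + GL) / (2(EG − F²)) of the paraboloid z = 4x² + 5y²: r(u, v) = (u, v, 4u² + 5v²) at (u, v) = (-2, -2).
H = 107*sqrt(73)/5329

With E = 64*u^2 + 1, F = 80*u*v, G = 100*v^2 + 1, L = 8/sqrt(64*u^2 + 100*v^2 + 1), M = 0, N = 10/sqrt(64*u^2 + 100*v^2 + 1), assemble
  H = (EN − 2FM + GL) / (2(EG − F²)) = (320*u^2 + 400*v^2 + 9)/(64*u^2 + 100*v^2 + 1)^(3/2).
At (u, v) = (-2, -2): H = 107*sqrt(73)/5329.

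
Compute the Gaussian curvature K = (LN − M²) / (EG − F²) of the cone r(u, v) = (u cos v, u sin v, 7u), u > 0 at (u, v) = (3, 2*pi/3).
K = 0

Coefficients of the first fundamental form: E = 50, F = 0, G = u^2.
Coefficients of the second fundamental form: L = 0, M = 0, N = 7*sqrt(2)*u^2/(10*Abs(u)).
Assemble K = (LN − M²)/(EG − F²) = 0. At (u, v) = (3, 2*pi/3): K = 0.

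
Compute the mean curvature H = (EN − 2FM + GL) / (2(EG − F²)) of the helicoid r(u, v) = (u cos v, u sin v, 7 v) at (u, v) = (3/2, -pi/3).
H = 0

With E = 1, F = 0, G = u^2 + 49, L = 0, M = -7/sqrt(u^2 + 49), N = 0, assemble
  H = (EN − 2FM + GL) / (2(EG − F²)) = 0.
At (u, v) = (3/2, -pi/3): H = 0.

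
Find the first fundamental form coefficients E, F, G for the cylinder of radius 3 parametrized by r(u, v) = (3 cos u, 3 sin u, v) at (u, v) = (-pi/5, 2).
E = 9;  F = 0;  G = 1

Partials: r_u = (-3*sin(u), 3*cos(u), 0), r_v = (0, 0, 1). As functions of (u, v):
  E = r_u · r_u = 9,
  F = r_u · r_v = 0,
  G = r_v · r_v = 1.
Evaluating at (u, v) = (-pi/5, 2): E = 9, F = 0, G = 1.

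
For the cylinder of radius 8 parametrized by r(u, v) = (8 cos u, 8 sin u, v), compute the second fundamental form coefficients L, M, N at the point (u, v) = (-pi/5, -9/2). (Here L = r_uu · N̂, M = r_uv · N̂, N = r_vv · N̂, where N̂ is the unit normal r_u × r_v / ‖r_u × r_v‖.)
L = -8;  M = 0;  N = 0

Compute the unit normal N̂(u, v) = (cos(u), sin(u), 0), and the second partials r_uu, r_uv, r_vv. Take dot products:
  L(u, v) = r_uu · N̂ = -8,
  M(u, v) = r_uv · N̂ = 0,
  N(u, v) = r_vv · N̂ = 0.
Evaluating at (u, v) = (-pi/5, -9/2):
  L = -8, M = 0, N = 0.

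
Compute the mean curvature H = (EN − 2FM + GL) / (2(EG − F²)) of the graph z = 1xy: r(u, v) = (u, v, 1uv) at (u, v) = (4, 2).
H = -8*sqrt(21)/441

With E = v^2 + 1, F = u*v, G = u^2 + 1, L = 0, M = 1/sqrt(u^2 + v^2 + 1), N = 0, assemble
  H = (EN − 2FM + GL) / (2(EG − F²)) = -u*v/(u^2 + v^2 + 1)^(3/2).
At (u, v) = (4, 2): H = -8*sqrt(21)/441.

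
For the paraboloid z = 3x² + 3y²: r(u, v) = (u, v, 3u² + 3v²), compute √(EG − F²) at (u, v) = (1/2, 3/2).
√(EG − F²)|_{(1/2, 3/2)} = sqrt(91)

E = 36*u^2 + 1, F = 36*u*v, G = 36*v^2 + 1; EG − F² = 36*u^2 + 36*v^2 + 1; √(EG − F²) = sqrt(36*u^2 + 36*v^2 + 1). At the given point: sqrt(91).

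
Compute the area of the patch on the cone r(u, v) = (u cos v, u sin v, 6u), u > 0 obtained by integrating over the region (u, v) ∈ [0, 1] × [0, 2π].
Area = sqrt(37)*pi

Area = ∫∫ √(EG − F²) du dv with √(EG − F²) = sqrt(37)*Abs(u). Integrating over [0, 1] × [0, 2π] gives sqrt(37)*pi.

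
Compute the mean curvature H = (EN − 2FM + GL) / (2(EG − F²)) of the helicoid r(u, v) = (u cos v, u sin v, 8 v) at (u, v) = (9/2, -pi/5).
H = 0

With E = 1, F = 0, G = u^2 + 64, L = 0, M = -8/sqrt(u^2 + 64), N = 0, assemble
  H = (EN − 2FM + GL) / (2(EG − F²)) = 0.
At (u, v) = (9/2, -pi/5): H = 0.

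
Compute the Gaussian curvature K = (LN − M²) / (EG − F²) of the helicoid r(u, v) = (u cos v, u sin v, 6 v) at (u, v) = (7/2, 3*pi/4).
K = -576/37249

Coefficients of the first fundamental form: E = 1, F = 0, G = u^2 + 36.
Coefficients of the second fundamental form: L = 0, M = -6/sqrt(u^2 + 36), N = 0.
Assemble K = (LN − M²)/(EG − F²) = -36/(u^2 + 36)^2. At (u, v) = (7/2, 3*pi/4): K = -576/37249.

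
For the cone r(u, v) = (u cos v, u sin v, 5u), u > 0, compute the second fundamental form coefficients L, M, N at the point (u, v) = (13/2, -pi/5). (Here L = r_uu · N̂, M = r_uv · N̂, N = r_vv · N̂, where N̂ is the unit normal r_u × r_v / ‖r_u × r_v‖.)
L = 0;  M = 0;  N = 5*sqrt(26)/4

Compute the unit normal N̂(u, v) = (-5*sqrt(26)*u*cos(v)/(26*Abs(u)), -5*sqrt(26)*u*sin(v)/(26*Abs(u)), sqrt(26)*u/(26*Abs(u))), and the second partials r_uu, r_uv, r_vv. Take dot products:
  L(u, v) = r_uu · N̂ = 0,
  M(u, v) = r_uv · N̂ = 0,
  N(u, v) = r_vv · N̂ = 5*sqrt(26)*u^2/(26*Abs(u)).
Evaluating at (u, v) = (13/2, -pi/5):
  L = 0, M = 0, N = 5*sqrt(26)/4.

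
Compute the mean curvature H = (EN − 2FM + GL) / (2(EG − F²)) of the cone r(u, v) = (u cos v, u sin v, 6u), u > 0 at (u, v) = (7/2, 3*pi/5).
H = 6*sqrt(37)/259

With E = 37, F = 0, G = u^2, L = 0, M = 0, N = 6*sqrt(37)*u^2/(37*Abs(u)), assemble
  H = (EN − 2FM + GL) / (2(EG − F²)) = 3*sqrt(37)/(37*Abs(u)).
At (u, v) = (7/2, 3*pi/5): H = 6*sqrt(37)/259.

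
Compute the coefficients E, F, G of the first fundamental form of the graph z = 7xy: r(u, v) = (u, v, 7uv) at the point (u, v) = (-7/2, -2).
E = 197;  F = 343;  G = 2405/4

Partials: r_u = (1, 0, 7*v), r_v = (0, 1, 7*u). As functions of (u, v):
  E = r_u · r_u = 49*v^2 + 1,
  F = r_u · r_v = 49*u*v,
  G = r_v · r_v = 49*u^2 + 1.
Evaluating at (u, v) = (-7/2, -2): E = 197, F = 343, G = 2405/4.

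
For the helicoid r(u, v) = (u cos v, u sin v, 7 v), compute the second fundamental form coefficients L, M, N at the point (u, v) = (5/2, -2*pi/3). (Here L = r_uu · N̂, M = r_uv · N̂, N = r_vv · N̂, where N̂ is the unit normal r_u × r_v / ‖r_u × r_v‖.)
L = 0;  M = -14*sqrt(221)/221;  N = 0

Compute the unit normal N̂(u, v) = (7*sin(v)/sqrt(u^2 + 49), -7*cos(v)/sqrt(u^2 + 49), u/sqrt(u^2 + 49)), and the second partials r_uu, r_uv, r_vv. Take dot products:
  L(u, v) = r_uu · N̂ = 0,
  M(u, v) = r_uv · N̂ = -7/sqrt(u^2 + 49),
  N(u, v) = r_vv · N̂ = 0.
Evaluating at (u, v) = (5/2, -2*pi/3):
  L = 0, M = -14*sqrt(221)/221, N = 0.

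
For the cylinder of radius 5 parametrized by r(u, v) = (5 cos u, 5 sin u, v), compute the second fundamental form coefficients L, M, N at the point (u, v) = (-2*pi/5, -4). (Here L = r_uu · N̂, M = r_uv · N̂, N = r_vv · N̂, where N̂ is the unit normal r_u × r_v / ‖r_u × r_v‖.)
L = -5;  M = 0;  N = 0

Compute the unit normal N̂(u, v) = (cos(u), sin(u), 0), and the second partials r_uu, r_uv, r_vv. Take dot products:
  L(u, v) = r_uu · N̂ = -5,
  M(u, v) = r_uv · N̂ = 0,
  N(u, v) = r_vv · N̂ = 0.
Evaluating at (u, v) = (-2*pi/5, -4):
  L = -5, M = 0, N = 0.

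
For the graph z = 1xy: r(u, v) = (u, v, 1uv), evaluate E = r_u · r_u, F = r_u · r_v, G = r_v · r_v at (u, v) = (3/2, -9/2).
E = 85/4;  F = -27/4;  G = 13/4

Partials: r_u = (1, 0, v), r_v = (0, 1, u). As functions of (u, v):
  E = r_u · r_u = v^2 + 1,
  F = r_u · r_v = u*v,
  G = r_v · r_v = u^2 + 1.
Evaluating at (u, v) = (3/2, -9/2): E = 85/4, F = -27/4, G = 13/4.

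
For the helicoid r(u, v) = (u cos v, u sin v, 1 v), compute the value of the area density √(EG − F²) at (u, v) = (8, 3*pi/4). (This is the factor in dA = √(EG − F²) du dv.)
√(EG − F²)|_{(8, 3*pi/4)} = sqrt(65)

E = 1, F = 0, G = u^2 + 1, so EG − F² = u^2 + 1. Taking the positive square root: √(EG − F²) = sqrt(u^2 + 1). At (u, v) = (8, 3*pi/4): sqrt(65).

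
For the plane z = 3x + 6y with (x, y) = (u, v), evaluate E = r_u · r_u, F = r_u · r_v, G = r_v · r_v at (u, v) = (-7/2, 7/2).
E = 10;  F = 18;  G = 37

Partials: r_u = (1, 0, 3), r_v = (0, 1, 6). As functions of (u, v):
  E = r_u · r_u = 10,
  F = r_u · r_v = 18,
  G = r_v · r_v = 37.
Evaluating at (u, v) = (-7/2, 7/2): E = 10, F = 18, G = 37.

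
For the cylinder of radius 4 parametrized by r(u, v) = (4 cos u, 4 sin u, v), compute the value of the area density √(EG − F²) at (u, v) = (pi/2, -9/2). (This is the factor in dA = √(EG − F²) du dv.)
√(EG − F²)|_{(pi/2, -9/2)} = 4

E = 16, F = 0, G = 1, so EG − F² = 16. Taking the positive square root: √(EG − F²) = 4. At (u, v) = (pi/2, -9/2): 4.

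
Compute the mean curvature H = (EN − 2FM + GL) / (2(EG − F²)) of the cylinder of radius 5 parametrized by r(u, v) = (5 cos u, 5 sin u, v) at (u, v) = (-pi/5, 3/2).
H = -1/10

With E = 25, F = 0, G = 1, L = -5, M = 0, N = 0, assemble
  H = (EN − 2FM + GL) / (2(EG − F²)) = -1/10.
At (u, v) = (-pi/5, 3/2): H = -1/10.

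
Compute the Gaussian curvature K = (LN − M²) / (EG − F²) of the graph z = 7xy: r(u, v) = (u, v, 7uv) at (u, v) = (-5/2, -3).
K = -784/8958049

Coefficients of the first fundamental form: E = 49*v^2 + 1, F = 49*u*v, G = 49*u^2 + 1.
Coefficients of the second fundamental form: L = 0, M = 7/sqrt(49*u^2 + 49*v^2 + 1), N = 0.
Assemble K = (LN − M²)/(EG − F²) = -49/(2401*u^4 + 4802*u^2*v^2 + 98*u^2 + 2401*v^4 + 98*v^2 + 1). At (u, v) = (-5/2, -3): K = -784/8958049.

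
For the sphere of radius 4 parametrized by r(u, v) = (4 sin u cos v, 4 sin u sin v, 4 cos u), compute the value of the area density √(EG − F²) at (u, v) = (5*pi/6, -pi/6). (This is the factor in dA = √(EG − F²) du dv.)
√(EG − F²)|_{(5*pi/6, -pi/6)} = 8

E = 16, F = 0, G = 16*sin(u)^2, so EG − F² = 256*sin(u)^2. Taking the positive square root: √(EG − F²) = 16*Abs(sin(u)). At (u, v) = (5*pi/6, -pi/6): 8.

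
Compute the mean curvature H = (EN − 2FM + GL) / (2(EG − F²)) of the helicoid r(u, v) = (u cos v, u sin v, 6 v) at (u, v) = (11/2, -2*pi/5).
H = 0

With E = 1, F = 0, G = u^2 + 36, L = 0, M = -6/sqrt(u^2 + 36), N = 0, assemble
  H = (EN − 2FM + GL) / (2(EG − F²)) = 0.
At (u, v) = (11/2, -2*pi/5): H = 0.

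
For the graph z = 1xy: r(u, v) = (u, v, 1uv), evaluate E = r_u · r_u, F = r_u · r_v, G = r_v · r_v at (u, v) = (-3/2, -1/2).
E = 5/4;  F = 3/4;  G = 13/4

Partials: r_u = (1, 0, v), r_v = (0, 1, u). As functions of (u, v):
  E = r_u · r_u = v^2 + 1,
  F = r_u · r_v = u*v,
  G = r_v · r_v = u^2 + 1.
Evaluating at (u, v) = (-3/2, -1/2): E = 5/4, F = 3/4, G = 13/4.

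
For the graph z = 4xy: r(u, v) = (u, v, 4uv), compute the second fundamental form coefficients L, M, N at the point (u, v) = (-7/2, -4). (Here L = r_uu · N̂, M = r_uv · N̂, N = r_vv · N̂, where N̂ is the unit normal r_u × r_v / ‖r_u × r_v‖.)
L = 0;  M = 4*sqrt(453)/453;  N = 0

Compute the unit normal N̂(u, v) = (-4*v/sqrt(16*u^2 + 16*v^2 + 1), -4*u/sqrt(16*u^2 + 16*v^2 + 1), 1/sqrt(16*u^2 + 16*v^2 + 1)), and the second partials r_uu, r_uv, r_vv. Take dot products:
  L(u, v) = r_uu · N̂ = 0,
  M(u, v) = r_uv · N̂ = 4/sqrt(16*u^2 + 16*v^2 + 1),
  N(u, v) = r_vv · N̂ = 0.
Evaluating at (u, v) = (-7/2, -4):
  L = 0, M = 4*sqrt(453)/453, N = 0.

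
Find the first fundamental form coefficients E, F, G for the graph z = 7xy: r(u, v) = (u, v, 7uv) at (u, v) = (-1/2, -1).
E = 50;  F = 49/2;  G = 53/4

Partials: r_u = (1, 0, 7*v), r_v = (0, 1, 7*u). As functions of (u, v):
  E = r_u · r_u = 49*v^2 + 1,
  F = r_u · r_v = 49*u*v,
  G = r_v · r_v = 49*u^2 + 1.
Evaluating at (u, v) = (-1/2, -1): E = 50, F = 49/2, G = 53/4.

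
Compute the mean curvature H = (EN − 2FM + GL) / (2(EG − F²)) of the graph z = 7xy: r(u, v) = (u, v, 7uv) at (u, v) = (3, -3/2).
H = 12348/103823

With E = 49*v^2 + 1, F = 49*u*v, G = 49*u^2 + 1, L = 0, M = 7/sqrt(49*u^2 + 49*v^2 + 1), N = 0, assemble
  H = (EN − 2FM + GL) / (2(EG − F²)) = -343*u*v/(49*u^2 + 49*v^2 + 1)^(3/2).
At (u, v) = (3, -3/2): H = 12348/103823.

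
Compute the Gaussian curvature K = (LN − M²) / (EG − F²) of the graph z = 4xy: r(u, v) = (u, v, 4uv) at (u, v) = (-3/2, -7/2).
K = -16/54289

Coefficients of the first fundamental form: E = 16*v^2 + 1, F = 16*u*v, G = 16*u^2 + 1.
Coefficients of the second fundamental form: L = 0, M = 4/sqrt(16*u^2 + 16*v^2 + 1), N = 0.
Assemble K = (LN − M²)/(EG − F²) = -16/(256*u^4 + 512*u^2*v^2 + 32*u^2 + 256*v^4 + 32*v^2 + 1). At (u, v) = (-3/2, -7/2): K = -16/54289.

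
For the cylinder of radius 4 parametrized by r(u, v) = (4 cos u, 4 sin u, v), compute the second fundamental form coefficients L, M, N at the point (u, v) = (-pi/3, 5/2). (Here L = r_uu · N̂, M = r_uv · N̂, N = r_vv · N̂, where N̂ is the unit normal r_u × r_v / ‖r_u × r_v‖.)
L = -4;  M = 0;  N = 0

Compute the unit normal N̂(u, v) = (cos(u), sin(u), 0), and the second partials r_uu, r_uv, r_vv. Take dot products:
  L(u, v) = r_uu · N̂ = -4,
  M(u, v) = r_uv · N̂ = 0,
  N(u, v) = r_vv · N̂ = 0.
Evaluating at (u, v) = (-pi/3, 5/2):
  L = -4, M = 0, N = 0.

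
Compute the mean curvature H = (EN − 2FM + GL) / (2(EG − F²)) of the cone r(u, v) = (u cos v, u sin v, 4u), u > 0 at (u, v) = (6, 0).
H = sqrt(17)/51

With E = 17, F = 0, G = u^2, L = 0, M = 0, N = 4*sqrt(17)*u^2/(17*Abs(u)), assemble
  H = (EN − 2FM + GL) / (2(EG − F²)) = 2*sqrt(17)/(17*Abs(u)).
At (u, v) = (6, 0): H = sqrt(17)/51.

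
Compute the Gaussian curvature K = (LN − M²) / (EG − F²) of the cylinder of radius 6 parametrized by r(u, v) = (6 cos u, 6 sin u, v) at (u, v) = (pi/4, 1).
K = 0

Coefficients of the first fundamental form: E = 36, F = 0, G = 1.
Coefficients of the second fundamental form: L = -6, M = 0, N = 0.
Assemble K = (LN − M²)/(EG − F²) = 0. At (u, v) = (pi/4, 1): K = 0.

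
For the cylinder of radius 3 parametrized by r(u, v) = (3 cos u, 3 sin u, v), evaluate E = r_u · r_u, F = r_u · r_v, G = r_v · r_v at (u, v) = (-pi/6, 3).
E = 9;  F = 0;  G = 1

Partials: r_u = (-3*sin(u), 3*cos(u), 0), r_v = (0, 0, 1). As functions of (u, v):
  E = r_u · r_u = 9,
  F = r_u · r_v = 0,
  G = r_v · r_v = 1.
Evaluating at (u, v) = (-pi/6, 3): E = 9, F = 0, G = 1.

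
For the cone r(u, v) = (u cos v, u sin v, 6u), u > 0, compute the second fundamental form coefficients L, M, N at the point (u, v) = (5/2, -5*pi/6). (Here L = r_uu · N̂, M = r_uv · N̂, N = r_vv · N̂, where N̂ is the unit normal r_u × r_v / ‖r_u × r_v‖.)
L = 0;  M = 0;  N = 15*sqrt(37)/37

Compute the unit normal N̂(u, v) = (-6*sqrt(37)*u*cos(v)/(37*Abs(u)), -6*sqrt(37)*u*sin(v)/(37*Abs(u)), sqrt(37)*u/(37*Abs(u))), and the second partials r_uu, r_uv, r_vv. Take dot products:
  L(u, v) = r_uu · N̂ = 0,
  M(u, v) = r_uv · N̂ = 0,
  N(u, v) = r_vv · N̂ = 6*sqrt(37)*u^2/(37*Abs(u)).
Evaluating at (u, v) = (5/2, -5*pi/6):
  L = 0, M = 0, N = 15*sqrt(37)/37.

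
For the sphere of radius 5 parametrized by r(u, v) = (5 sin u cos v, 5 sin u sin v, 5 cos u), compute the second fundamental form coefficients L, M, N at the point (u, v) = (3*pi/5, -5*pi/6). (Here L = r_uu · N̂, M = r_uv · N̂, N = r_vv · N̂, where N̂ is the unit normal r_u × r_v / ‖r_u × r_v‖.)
L = -5;  M = 0;  N = -25/8 - 5*sqrt(5)/8

Compute the unit normal N̂(u, v) = (sin(u)^2*cos(v)/Abs(sin(u)), sin(u)^2*sin(v)/Abs(sin(u)), sin(2*u)/(2*Abs(sin(u)))), and the second partials r_uu, r_uv, r_vv. Take dot products:
  L(u, v) = r_uu · N̂ = -5*sin(u)/Abs(sin(u)),
  M(u, v) = r_uv · N̂ = 0,
  N(u, v) = r_vv · N̂ = -5*sin(u)^3/Abs(sin(u)).
Evaluating at (u, v) = (3*pi/5, -5*pi/6):
  L = -5, M = 0, N = -25/8 - 5*sqrt(5)/8.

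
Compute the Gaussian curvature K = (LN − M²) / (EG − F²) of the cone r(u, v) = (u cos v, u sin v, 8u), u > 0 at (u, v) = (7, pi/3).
K = 0

Coefficients of the first fundamental form: E = 65, F = 0, G = u^2.
Coefficients of the second fundamental form: L = 0, M = 0, N = 8*sqrt(65)*u^2/(65*Abs(u)).
Assemble K = (LN − M²)/(EG − F²) = 0. At (u, v) = (7, pi/3): K = 0.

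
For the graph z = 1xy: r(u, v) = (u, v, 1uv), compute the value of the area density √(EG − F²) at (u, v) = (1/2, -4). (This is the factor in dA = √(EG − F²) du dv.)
√(EG − F²)|_{(1/2, -4)} = sqrt(69)/2

E = v^2 + 1, F = u*v, G = u^2 + 1, so EG − F² = u^2 + v^2 + 1. Taking the positive square root: √(EG − F²) = sqrt(u^2 + v^2 + 1). At (u, v) = (1/2, -4): sqrt(69)/2.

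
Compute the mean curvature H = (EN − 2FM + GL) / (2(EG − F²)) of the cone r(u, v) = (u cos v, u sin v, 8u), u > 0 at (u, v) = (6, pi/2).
H = 2*sqrt(65)/195

With E = 65, F = 0, G = u^2, L = 0, M = 0, N = 8*sqrt(65)*u^2/(65*Abs(u)), assemble
  H = (EN − 2FM + GL) / (2(EG − F²)) = 4*sqrt(65)/(65*Abs(u)).
At (u, v) = (6, pi/2): H = 2*sqrt(65)/195.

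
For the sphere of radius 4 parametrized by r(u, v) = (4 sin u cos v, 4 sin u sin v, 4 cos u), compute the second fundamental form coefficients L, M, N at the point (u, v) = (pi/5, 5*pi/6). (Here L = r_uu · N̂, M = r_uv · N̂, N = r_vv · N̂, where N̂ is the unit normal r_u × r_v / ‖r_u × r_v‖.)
L = -4;  M = 0;  N = -5/2 + sqrt(5)/2

Compute the unit normal N̂(u, v) = (sin(u)^2*cos(v)/Abs(sin(u)), sin(u)^2*sin(v)/Abs(sin(u)), sin(2*u)/(2*Abs(sin(u)))), and the second partials r_uu, r_uv, r_vv. Take dot products:
  L(u, v) = r_uu · N̂ = -4*sin(u)/Abs(sin(u)),
  M(u, v) = r_uv · N̂ = 0,
  N(u, v) = r_vv · N̂ = -4*sin(u)^3/Abs(sin(u)).
Evaluating at (u, v) = (pi/5, 5*pi/6):
  L = -4, M = 0, N = -5/2 + sqrt(5)/2.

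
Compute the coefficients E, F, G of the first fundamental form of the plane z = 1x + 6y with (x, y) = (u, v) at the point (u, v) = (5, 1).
E = 2;  F = 6;  G = 37

Partials: r_u = (1, 0, 1), r_v = (0, 1, 6). As functions of (u, v):
  E = r_u · r_u = 2,
  F = r_u · r_v = 6,
  G = r_v · r_v = 37.
Evaluating at (u, v) = (5, 1): E = 2, F = 6, G = 37.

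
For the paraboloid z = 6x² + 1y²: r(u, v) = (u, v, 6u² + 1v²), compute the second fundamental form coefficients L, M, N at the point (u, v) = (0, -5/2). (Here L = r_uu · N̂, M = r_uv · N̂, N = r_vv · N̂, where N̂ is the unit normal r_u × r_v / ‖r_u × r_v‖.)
L = 6*sqrt(26)/13;  M = 0;  N = sqrt(26)/13

Compute the unit normal N̂(u, v) = (-12*u/sqrt(144*u^2 + 4*v^2 + 1), -2*v/sqrt(144*u^2 + 4*v^2 + 1), 1/sqrt(144*u^2 + 4*v^2 + 1)), and the second partials r_uu, r_uv, r_vv. Take dot products:
  L(u, v) = r_uu · N̂ = 12/sqrt(144*u^2 + 4*v^2 + 1),
  M(u, v) = r_uv · N̂ = 0,
  N(u, v) = r_vv · N̂ = 2/sqrt(144*u^2 + 4*v^2 + 1).
Evaluating at (u, v) = (0, -5/2):
  L = 6*sqrt(26)/13, M = 0, N = sqrt(26)/13.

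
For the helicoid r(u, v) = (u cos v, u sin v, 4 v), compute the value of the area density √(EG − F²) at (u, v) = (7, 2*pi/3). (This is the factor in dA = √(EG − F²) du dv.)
√(EG − F²)|_{(7, 2*pi/3)} = sqrt(65)

E = 1, F = 0, G = u^2 + 16, so EG − F² = u^2 + 16. Taking the positive square root: √(EG − F²) = sqrt(u^2 + 16). At (u, v) = (7, 2*pi/3): sqrt(65).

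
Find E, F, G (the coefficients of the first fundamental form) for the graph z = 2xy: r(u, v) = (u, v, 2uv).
E = 4*v^2 + 1;  F = 4*u*v;  G = 4*u^2 + 1

Compute partials: r_u = (1, 0, 2*v), r_v = (0, 1, 2*u). Then
  E = r_u · r_u = 4*v^2 + 1,
  F = r_u · r_v = 4*u*v,
  G = r_v · r_v = 4*u^2 + 1.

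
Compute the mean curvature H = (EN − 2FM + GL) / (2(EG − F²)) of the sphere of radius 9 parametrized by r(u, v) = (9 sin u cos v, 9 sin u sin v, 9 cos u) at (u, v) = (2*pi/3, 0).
H = -1/9

With E = 81, F = 0, G = 81*sin(u)^2, L = -9*sin(u)/Abs(sin(u)), M = 0, N = -9*sin(u)^3/Abs(sin(u)), assemble
  H = (EN − 2FM + GL) / (2(EG − F²)) = -sin(u)/(9*Abs(sin(u))).
At (u, v) = (2*pi/3, 0): H = -1/9.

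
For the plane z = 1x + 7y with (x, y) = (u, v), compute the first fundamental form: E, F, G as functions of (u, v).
E = 2;  F = 7;  G = 50

Compute partials: r_u = (1, 0, 1), r_v = (0, 1, 7). Then
  E = r_u · r_u = 2,
  F = r_u · r_v = 7,
  G = r_v · r_v = 50.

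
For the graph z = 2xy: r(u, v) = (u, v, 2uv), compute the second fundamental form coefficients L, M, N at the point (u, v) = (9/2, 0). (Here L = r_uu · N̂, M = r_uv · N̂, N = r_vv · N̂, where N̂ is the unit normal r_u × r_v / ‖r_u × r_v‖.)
L = 0;  M = sqrt(82)/41;  N = 0

Compute the unit normal N̂(u, v) = (-2*v/sqrt(4*u^2 + 4*v^2 + 1), -2*u/sqrt(4*u^2 + 4*v^2 + 1), 1/sqrt(4*u^2 + 4*v^2 + 1)), and the second partials r_uu, r_uv, r_vv. Take dot products:
  L(u, v) = r_uu · N̂ = 0,
  M(u, v) = r_uv · N̂ = 2/sqrt(4*u^2 + 4*v^2 + 1),
  N(u, v) = r_vv · N̂ = 0.
Evaluating at (u, v) = (9/2, 0):
  L = 0, M = sqrt(82)/41, N = 0.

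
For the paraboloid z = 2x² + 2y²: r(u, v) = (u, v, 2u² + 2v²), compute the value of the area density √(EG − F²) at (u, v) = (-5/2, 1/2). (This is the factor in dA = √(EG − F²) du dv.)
√(EG − F²)|_{(-5/2, 1/2)} = sqrt(105)

E = 16*u^2 + 1, F = 16*u*v, G = 16*v^2 + 1, so EG − F² = 16*u^2 + 16*v^2 + 1. Taking the positive square root: √(EG − F²) = sqrt(16*u^2 + 16*v^2 + 1). At (u, v) = (-5/2, 1/2): sqrt(105).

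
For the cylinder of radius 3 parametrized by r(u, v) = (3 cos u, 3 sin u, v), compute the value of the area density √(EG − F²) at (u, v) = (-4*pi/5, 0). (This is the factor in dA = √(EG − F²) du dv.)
√(EG − F²)|_{(-4*pi/5, 0)} = 3

E = 9, F = 0, G = 1, so EG − F² = 9. Taking the positive square root: √(EG − F²) = 3. At (u, v) = (-4*pi/5, 0): 3.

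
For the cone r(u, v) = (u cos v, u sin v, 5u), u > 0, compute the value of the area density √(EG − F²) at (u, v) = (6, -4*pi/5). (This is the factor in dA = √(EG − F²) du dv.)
√(EG − F²)|_{(6, -4*pi/5)} = 6*sqrt(26)

E = 26, F = 0, G = u^2, so EG − F² = 26*u^2. Taking the positive square root: √(EG − F²) = sqrt(26)*Abs(u). At (u, v) = (6, -4*pi/5): 6*sqrt(26).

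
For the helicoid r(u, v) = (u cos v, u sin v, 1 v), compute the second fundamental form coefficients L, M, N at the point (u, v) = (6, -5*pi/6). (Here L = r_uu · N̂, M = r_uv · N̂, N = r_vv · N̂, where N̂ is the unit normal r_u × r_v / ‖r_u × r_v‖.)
L = 0;  M = -sqrt(37)/37;  N = 0

Compute the unit normal N̂(u, v) = (sin(v)/sqrt(u^2 + 1), -cos(v)/sqrt(u^2 + 1), u/sqrt(u^2 + 1)), and the second partials r_uu, r_uv, r_vv. Take dot products:
  L(u, v) = r_uu · N̂ = 0,
  M(u, v) = r_uv · N̂ = -1/sqrt(u^2 + 1),
  N(u, v) = r_vv · N̂ = 0.
Evaluating at (u, v) = (6, -5*pi/6):
  L = 0, M = -sqrt(37)/37, N = 0.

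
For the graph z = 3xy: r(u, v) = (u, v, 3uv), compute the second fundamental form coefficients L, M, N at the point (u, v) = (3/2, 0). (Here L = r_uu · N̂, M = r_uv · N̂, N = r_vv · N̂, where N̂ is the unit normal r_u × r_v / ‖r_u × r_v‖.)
L = 0;  M = 6*sqrt(85)/85;  N = 0

Compute the unit normal N̂(u, v) = (-3*v/sqrt(9*u^2 + 9*v^2 + 1), -3*u/sqrt(9*u^2 + 9*v^2 + 1), 1/sqrt(9*u^2 + 9*v^2 + 1)), and the second partials r_uu, r_uv, r_vv. Take dot products:
  L(u, v) = r_uu · N̂ = 0,
  M(u, v) = r_uv · N̂ = 3/sqrt(9*u^2 + 9*v^2 + 1),
  N(u, v) = r_vv · N̂ = 0.
Evaluating at (u, v) = (3/2, 0):
  L = 0, M = 6*sqrt(85)/85, N = 0.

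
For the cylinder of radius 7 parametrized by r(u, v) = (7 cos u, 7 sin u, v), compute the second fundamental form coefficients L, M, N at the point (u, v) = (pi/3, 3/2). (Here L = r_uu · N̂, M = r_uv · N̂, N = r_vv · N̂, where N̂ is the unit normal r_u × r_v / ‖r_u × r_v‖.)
L = -7;  M = 0;  N = 0

Compute the unit normal N̂(u, v) = (cos(u), sin(u), 0), and the second partials r_uu, r_uv, r_vv. Take dot products:
  L(u, v) = r_uu · N̂ = -7,
  M(u, v) = r_uv · N̂ = 0,
  N(u, v) = r_vv · N̂ = 0.
Evaluating at (u, v) = (pi/3, 3/2):
  L = -7, M = 0, N = 0.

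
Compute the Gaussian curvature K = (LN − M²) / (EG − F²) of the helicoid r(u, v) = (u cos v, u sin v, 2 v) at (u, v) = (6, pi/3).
K = -1/400

Coefficients of the first fundamental form: E = 1, F = 0, G = u^2 + 4.
Coefficients of the second fundamental form: L = 0, M = -2/sqrt(u^2 + 4), N = 0.
Assemble K = (LN − M²)/(EG − F²) = -4/(u^2 + 4)^2. At (u, v) = (6, pi/3): K = -1/400.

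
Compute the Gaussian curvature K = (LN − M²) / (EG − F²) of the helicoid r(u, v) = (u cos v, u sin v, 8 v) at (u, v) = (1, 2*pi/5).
K = -64/4225

Coefficients of the first fundamental form: E = 1, F = 0, G = u^2 + 64.
Coefficients of the second fundamental form: L = 0, M = -8/sqrt(u^2 + 64), N = 0.
Assemble K = (LN − M²)/(EG − F²) = -64/(u^2 + 64)^2. At (u, v) = (1, 2*pi/5): K = -64/4225.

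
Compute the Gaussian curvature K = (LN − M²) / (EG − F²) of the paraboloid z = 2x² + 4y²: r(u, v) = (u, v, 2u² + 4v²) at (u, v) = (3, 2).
K = 32/160801

Coefficients of the first fundamental form: E = 16*u^2 + 1, F = 32*u*v, G = 64*v^2 + 1.
Coefficients of the second fundamental form: L = 4/sqrt(16*u^2 + 64*v^2 + 1), M = 0, N = 8/sqrt(16*u^2 + 64*v^2 + 1).
Assemble K = (LN − M²)/(EG − F²) = 32/(256*u^4 + 2048*u^2*v^2 + 32*u^2 + 4096*v^4 + 128*v^2 + 1). At (u, v) = (3, 2): K = 32/160801.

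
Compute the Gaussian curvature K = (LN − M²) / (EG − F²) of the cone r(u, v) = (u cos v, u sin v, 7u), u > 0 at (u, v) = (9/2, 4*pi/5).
K = 0

Coefficients of the first fundamental form: E = 50, F = 0, G = u^2.
Coefficients of the second fundamental form: L = 0, M = 0, N = 7*sqrt(2)*u^2/(10*Abs(u)).
Assemble K = (LN − M²)/(EG − F²) = 0. At (u, v) = (9/2, 4*pi/5): K = 0.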